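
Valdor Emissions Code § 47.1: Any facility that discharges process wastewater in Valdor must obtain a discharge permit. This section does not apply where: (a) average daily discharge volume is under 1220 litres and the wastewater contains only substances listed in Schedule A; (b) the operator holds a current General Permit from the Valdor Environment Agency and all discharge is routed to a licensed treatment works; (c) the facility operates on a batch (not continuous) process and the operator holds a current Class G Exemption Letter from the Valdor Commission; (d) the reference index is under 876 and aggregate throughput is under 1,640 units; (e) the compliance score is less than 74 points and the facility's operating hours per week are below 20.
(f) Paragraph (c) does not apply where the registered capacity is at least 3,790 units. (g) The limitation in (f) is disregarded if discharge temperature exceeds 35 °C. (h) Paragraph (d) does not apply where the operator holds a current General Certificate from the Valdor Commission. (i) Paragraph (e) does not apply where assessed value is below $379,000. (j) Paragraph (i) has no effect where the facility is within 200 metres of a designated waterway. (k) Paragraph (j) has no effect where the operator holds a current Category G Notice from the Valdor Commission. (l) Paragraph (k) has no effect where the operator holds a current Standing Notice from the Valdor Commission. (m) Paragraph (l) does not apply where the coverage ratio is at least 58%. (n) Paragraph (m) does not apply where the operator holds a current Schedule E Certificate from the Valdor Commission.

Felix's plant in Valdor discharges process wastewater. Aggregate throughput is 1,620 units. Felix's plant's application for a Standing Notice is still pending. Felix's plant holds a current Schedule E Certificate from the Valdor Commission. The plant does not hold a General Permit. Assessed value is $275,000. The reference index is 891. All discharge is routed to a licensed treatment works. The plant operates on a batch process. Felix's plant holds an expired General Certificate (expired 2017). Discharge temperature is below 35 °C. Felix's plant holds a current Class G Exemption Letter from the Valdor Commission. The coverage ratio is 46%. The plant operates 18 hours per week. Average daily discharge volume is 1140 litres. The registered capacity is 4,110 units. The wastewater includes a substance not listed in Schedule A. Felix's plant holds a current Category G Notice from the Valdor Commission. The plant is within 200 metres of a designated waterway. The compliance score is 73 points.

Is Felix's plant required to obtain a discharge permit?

Exception (a) does not apply: the wastewater includes a non-Schedule-A substance.
Exception (b) requires that the operator holds a current General Permit from the Valdor Environment Agency; but no General Permit is held, so (b) is unavailable.
Exception (c) is satisfied on its face — the facility operates on a batch process; a current Class G Exemption Letter is held. But: (f) is engaged — the registered capacity is 4,110 units, meeting the 3,790 units threshold. (g), which would lift (f), is inapplicable — discharge temperature is below 35 °C. So (c) is unavailable.
Exception (d) fails — the reference index is 891, not under 876.
Exception (e) is satisfied on its face — the compliance score is 73 points, less than the 74 points limit; the facility's operating hours per week are 18, below the 20 limit. Turning to paragraphs (i)–(n): (i) operates against (e): assessed value is $275,000, below the $379,000 limit. (j) applies (the plant is within 200 m of a designated waterway), but yields to (k): (k) operates against (j): a current Category G Notice is held. (l) does not operate here (there is no Standing Notice in force), so (k) stands. Exception (e) does not apply.
No exception is made out. Felix's plant falls within the general rule.

Yes — Felix's plant must obtain a discharge permit.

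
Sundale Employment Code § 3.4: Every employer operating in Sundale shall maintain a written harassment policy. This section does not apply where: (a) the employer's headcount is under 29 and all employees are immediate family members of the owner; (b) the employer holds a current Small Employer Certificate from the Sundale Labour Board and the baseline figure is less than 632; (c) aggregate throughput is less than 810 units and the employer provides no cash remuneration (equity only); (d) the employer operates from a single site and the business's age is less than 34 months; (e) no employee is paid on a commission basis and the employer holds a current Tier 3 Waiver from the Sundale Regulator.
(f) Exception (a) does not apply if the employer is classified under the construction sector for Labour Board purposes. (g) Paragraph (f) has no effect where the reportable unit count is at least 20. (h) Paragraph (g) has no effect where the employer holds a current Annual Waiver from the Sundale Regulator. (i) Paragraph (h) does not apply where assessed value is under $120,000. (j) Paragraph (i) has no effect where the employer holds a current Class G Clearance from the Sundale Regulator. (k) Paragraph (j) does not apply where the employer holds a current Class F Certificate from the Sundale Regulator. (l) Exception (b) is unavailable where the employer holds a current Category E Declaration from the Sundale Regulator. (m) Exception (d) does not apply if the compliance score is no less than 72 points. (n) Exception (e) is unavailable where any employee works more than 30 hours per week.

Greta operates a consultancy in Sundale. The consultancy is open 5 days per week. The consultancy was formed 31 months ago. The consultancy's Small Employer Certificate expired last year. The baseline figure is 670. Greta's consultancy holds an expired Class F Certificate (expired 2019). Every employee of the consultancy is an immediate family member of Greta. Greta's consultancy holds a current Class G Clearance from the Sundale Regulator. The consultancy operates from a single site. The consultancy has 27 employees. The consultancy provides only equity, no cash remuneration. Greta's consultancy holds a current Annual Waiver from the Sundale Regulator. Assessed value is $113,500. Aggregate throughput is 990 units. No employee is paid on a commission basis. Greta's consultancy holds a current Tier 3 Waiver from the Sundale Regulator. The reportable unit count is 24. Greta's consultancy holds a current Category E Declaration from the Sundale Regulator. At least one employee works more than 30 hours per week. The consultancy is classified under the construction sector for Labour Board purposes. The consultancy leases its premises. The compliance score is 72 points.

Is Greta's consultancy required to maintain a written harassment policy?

Yes — Greta's consultancy must maintain a written harassment policy.

Exception (a): the employer's headcount is 27, under the 29 limit; every employee is an immediate family member — every condition holds. Turning to paragraphs (f)–(k): (f) operates — the consultancy is classified under the construction sector. (g) operates (the reportable unit count is 24, meeting the 20 threshold), but is itself disapplied by (h): (h) is triggered — a current Annual Waiver is held. (i) would limit (h) — assessed value is $113,500, under the $120,000 limit — but (j) sets (i) aside: (j) operates against (i): a current Class G Clearance is held. (k) is inapplicable (there is no Class F Certificate in force), so (j) stands. Exception (a) does not apply.
Exception (b) does not apply: the Small Employer Certificate has expired.
Exception (c) does not apply: aggregate throughput is 990 units, not less than 810 units.
Exception (d): the employer operates from a single site; the business's age is 31 months, less than the 34 months limit — every condition holds. But applying paragraph (m): (m) operates against (d): the compliance score is 72 points, meeting the 72 points threshold. Exception (d) does not apply.
All of (e)'s requirements are met (no employee is paid on commission; a current Tier 3 Waiver is held). However, paragraph (n) must be considered: (n) operates against (e): at least one employee exceeds 30 hours/week. Exception (e) does not apply.
No exception displaces § 3.4.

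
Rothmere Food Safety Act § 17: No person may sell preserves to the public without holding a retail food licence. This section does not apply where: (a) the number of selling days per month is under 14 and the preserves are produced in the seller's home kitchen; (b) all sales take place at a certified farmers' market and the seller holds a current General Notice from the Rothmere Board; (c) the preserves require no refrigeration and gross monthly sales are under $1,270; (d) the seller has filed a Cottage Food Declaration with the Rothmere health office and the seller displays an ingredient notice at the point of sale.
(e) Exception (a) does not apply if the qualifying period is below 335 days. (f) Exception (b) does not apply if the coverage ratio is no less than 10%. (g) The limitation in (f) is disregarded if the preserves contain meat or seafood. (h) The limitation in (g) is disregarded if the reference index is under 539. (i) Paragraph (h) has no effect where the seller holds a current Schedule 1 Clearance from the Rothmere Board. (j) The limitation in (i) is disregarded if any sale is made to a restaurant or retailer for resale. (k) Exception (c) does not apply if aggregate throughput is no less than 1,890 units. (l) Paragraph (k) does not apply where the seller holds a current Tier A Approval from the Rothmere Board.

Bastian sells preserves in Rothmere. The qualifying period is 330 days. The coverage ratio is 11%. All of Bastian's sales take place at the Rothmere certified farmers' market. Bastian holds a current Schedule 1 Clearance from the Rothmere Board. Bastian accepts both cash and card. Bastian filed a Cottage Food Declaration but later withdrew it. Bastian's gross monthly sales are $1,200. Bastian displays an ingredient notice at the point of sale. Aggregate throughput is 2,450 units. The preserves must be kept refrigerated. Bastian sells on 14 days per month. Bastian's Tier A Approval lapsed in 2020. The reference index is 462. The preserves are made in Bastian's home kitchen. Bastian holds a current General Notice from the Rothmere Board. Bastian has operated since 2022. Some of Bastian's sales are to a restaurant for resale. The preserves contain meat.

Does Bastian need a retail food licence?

Yes — Bastian must hold a retail food licence.

Exception (a) does not apply: the number of selling days per month is 14, not under 14.
Exception (b): all sales are at a certified farmers' market; a current General Notice is held — every condition holds. Turning to paragraphs (f)–(j): (f) operates against (b): the coverage ratio is 11%, meeting the 10% threshold. (g) would limit (f) — the preserves contain meat — but (h) sets (g) aside: (h) operates against (g): the reference index is 462, under the 539 limit. (i) is engaged (a current Schedule 1 Clearance is held), but is itself disapplied by (j): (j) operates against (i): some sales are to a restaurant for resale. So (b) is unavailable.
Exception (c) does not apply: the preserves require refrigeration.
Exception (d) does not apply: the Cottage Food Declaration was withdrawn.
Every exception is unavailable, so the rule governs.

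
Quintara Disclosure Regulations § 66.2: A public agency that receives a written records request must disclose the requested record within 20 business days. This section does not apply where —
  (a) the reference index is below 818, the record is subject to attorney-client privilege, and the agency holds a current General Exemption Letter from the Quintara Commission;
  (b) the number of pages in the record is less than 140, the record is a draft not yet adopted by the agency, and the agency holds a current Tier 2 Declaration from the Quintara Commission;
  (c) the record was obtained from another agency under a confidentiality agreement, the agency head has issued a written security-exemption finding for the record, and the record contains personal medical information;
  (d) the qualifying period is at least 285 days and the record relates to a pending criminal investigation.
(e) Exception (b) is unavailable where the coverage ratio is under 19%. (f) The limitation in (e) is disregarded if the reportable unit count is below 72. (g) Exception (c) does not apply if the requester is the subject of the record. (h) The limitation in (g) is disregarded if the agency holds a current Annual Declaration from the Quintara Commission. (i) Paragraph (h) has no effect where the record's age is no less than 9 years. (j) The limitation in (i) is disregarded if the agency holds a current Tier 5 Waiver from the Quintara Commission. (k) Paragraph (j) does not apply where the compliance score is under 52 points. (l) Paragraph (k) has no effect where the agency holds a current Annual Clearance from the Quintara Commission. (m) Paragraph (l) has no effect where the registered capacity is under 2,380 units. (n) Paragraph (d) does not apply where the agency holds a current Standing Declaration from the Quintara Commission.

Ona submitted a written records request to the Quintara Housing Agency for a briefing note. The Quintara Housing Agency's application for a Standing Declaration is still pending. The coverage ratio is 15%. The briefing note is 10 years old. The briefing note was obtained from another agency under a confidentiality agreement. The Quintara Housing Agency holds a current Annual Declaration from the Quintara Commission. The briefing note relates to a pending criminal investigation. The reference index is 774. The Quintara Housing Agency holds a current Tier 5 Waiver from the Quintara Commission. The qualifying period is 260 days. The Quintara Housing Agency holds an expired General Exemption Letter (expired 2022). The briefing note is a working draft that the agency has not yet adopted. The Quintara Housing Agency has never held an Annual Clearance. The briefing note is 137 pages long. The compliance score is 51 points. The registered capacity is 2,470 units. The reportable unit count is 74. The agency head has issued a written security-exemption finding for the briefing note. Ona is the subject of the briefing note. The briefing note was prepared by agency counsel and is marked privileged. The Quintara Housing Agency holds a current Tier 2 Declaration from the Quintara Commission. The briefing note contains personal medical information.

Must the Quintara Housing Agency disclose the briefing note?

Yes — the Quintara Housing Agency must disclose the briefing note.

Exception (a) does not apply: there is no General Exemption Letter in force.
Exception (b)'s conditions are all satisfied: the number of pages in the record is 137, less than the 140 limit; the briefing note is an unadopted draft; a current Tier 2 Declaration is held. Turning to paragraphs (e)–(f): (e) is engaged — the coverage ratio is 15%, under the 19% limit. (f), which would lift (e), is inapplicable — the reportable unit count is 74, not below 72. (b) is therefore removed.
Exception (c): the briefing note was obtained under a confidentiality agreement; a written security-exemption finding has been issued; the briefing note contains personal medical information — every condition holds. However, paragraphs (g)–(m) must be considered: (g) is engaged — Ona is the subject of the briefing note. (h) is engaged (a current Annual Declaration is held), but is displaced by (i): (i) operates against (h): the record's age is 10 years, meeting the 9 years threshold. (j) is triggered (a current Tier 5 Waiver is held), but is set aside by (k): (k) is engaged — the compliance score is 51 points, under the 52 points limit. (l) does not operate here (no current Annual Clearance is held), so (k) stands. (c) is therefore removed.
Exception (d) fails — the qualifying period is 260 days, short of 285 days.
Every exception is unavailable, so the rule governs.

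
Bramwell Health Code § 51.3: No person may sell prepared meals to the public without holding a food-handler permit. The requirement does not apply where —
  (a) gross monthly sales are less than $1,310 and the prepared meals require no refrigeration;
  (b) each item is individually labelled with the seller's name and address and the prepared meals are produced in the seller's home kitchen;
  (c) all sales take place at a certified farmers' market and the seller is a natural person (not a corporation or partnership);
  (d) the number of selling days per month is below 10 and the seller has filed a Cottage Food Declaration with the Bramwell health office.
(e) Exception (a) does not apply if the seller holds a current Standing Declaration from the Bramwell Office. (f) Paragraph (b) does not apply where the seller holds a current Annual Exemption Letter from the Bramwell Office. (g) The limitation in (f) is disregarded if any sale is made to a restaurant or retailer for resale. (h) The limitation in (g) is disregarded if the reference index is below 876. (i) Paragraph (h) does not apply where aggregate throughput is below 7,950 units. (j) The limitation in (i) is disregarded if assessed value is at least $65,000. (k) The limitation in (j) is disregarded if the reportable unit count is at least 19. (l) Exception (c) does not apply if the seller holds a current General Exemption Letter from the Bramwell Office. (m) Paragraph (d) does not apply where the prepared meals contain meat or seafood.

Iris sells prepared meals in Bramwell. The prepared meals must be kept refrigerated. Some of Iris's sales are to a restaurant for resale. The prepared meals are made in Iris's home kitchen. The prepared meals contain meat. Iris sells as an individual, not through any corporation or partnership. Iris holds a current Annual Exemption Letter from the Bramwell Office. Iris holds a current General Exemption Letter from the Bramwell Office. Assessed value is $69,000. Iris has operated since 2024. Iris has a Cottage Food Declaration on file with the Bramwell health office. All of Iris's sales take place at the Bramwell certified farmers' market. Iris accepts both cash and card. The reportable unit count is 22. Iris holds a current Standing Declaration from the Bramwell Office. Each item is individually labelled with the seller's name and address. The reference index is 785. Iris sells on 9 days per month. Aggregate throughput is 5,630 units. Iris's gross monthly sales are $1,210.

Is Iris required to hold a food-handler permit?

No — exception (b) applies; Iris is not required to hold a food-handler permit.

Exception (a) does not apply: the prepared meals require refrigeration.
Exception (b)'s conditions are all satisfied: items are individually labelled; the prepared meals are home-kitchen produced. Considering the limiting provisions: (f) would limit (b) — a current Annual Exemption Letter is held — but (g) sets (f) aside: (g) operates against (f): some sales are to a restaurant for resale. (h) is triggered (the reference index is 785, below the 876 limit), but is itself disapplied by (i): (i) operates against (h): aggregate throughput is 5,630 units, below the 7,950 units limit. (j) is engaged (assessed value is $69,000, meeting the $65,000 threshold), but is itself disapplied by (k): (k) applies — the reportable unit count is 22, meeting the 19 threshold. (b) remains available.
Exception (c)'s conditions are all satisfied: all sales are at a certified farmers' market; the seller is a natural person. Turning to paragraph (l): (l) operates against (c): a current General Exemption Letter is held. Exception (c) does not apply.
Exception (d)'s conditions are all satisfied: the number of selling days per month is 9, below the 10 limit; a Cottage Food Declaration is on file. But applying paragraph (m): (m) operates against (d): the prepared meals contain meat. So (d) is unavailable.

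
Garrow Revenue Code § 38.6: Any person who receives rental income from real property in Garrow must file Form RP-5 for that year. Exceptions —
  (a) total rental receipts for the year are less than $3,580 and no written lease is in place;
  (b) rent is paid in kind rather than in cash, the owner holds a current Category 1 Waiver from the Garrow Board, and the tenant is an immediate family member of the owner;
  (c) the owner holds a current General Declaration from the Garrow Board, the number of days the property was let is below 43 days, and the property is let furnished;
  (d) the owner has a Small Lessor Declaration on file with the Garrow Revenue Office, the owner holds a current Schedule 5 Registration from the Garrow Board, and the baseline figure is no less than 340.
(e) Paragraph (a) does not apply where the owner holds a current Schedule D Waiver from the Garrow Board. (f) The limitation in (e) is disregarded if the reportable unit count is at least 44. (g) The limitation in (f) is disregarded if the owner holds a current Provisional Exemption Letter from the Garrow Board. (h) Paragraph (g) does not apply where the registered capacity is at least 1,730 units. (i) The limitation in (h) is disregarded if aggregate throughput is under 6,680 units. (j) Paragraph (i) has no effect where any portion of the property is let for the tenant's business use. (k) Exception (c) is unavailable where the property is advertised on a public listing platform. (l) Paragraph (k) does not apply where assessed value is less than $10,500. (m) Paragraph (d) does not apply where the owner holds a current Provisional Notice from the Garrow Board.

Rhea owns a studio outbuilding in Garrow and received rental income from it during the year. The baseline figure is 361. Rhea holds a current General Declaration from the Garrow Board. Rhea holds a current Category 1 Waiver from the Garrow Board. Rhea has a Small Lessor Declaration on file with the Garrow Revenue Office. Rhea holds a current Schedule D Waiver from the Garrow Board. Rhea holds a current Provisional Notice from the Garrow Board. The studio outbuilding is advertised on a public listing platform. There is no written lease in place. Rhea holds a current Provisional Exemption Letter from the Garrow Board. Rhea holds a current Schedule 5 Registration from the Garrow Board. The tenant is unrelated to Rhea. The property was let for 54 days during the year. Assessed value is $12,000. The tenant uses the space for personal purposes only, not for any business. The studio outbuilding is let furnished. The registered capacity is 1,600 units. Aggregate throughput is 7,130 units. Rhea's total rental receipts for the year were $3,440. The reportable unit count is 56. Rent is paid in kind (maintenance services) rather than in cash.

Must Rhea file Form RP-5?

Yes — Rhea must file Form RP-5.

Exception (a): total rental receipts for the year are $3,440, less than the $3,580 limit; there is no written lease — every condition holds. However, paragraphs (e)–(j) must be considered: (e) is engaged — a current Schedule D Waiver is held. (f) is engaged (the reportable unit count is 56, meeting the 44 threshold), but yields to (g): (g) operates — a current Provisional Exemption Letter is held. (h) is not engaged (the registered capacity is 1,600 units, short of 1,730 units), so (g) stands. So (a) is unavailable.
Exception (b) requires that the tenant is an immediate family member of the owner; but the tenant is unrelated to the owner, so (b) is unavailable.
Exception (c) does not apply: the number of days the property was let is 54 days, not below 43 days.
All of (d)'s requirements are met (a Small Lessor Declaration is on file; a current Schedule 5 Registration is held; the baseline figure is 361, meeting the 340 threshold). However, paragraph (m) must be considered: (m) applies — a current Provisional Notice is held. So (d) is unavailable.
None of the exceptions is available; § 38.6 applies in full.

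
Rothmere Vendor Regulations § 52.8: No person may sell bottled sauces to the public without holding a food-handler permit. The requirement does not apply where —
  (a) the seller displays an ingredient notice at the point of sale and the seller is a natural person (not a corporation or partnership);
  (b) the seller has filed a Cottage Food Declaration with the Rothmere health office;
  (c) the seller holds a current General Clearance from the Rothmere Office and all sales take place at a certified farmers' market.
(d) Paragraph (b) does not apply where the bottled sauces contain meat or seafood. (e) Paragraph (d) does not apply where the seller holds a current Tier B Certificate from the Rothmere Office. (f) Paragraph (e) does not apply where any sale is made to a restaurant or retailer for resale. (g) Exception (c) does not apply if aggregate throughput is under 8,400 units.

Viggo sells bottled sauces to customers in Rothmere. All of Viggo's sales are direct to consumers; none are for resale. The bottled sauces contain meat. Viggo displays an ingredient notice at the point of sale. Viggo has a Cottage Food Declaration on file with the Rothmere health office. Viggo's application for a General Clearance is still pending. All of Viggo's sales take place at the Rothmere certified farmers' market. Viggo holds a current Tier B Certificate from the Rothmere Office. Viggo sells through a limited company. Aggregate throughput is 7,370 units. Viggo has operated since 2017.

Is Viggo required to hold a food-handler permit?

No — exception (b) applies; Viggo is not required to hold a food-handler permit.

Exception (a) requires that the seller is a natural person (not a corporation or partnership); but the seller operates through a limited company, so (a) is unavailable.
Exception (b) is satisfied on its face — a Cottage Food Declaration is on file. Under paragraphs (d)–(f): (d) would limit (b) — the bottled sauces contain meat — but (e) sets (d) aside: (e) is engaged — a current Tier B Certificate is held. (f), which would lift (e), is not engaged — no sales are for resale. Exception (b) stands.
Exception (c) requires that the seller holds a current General Clearance from the Rothmere Office; but no current General Clearance is held, so (c) is unavailable.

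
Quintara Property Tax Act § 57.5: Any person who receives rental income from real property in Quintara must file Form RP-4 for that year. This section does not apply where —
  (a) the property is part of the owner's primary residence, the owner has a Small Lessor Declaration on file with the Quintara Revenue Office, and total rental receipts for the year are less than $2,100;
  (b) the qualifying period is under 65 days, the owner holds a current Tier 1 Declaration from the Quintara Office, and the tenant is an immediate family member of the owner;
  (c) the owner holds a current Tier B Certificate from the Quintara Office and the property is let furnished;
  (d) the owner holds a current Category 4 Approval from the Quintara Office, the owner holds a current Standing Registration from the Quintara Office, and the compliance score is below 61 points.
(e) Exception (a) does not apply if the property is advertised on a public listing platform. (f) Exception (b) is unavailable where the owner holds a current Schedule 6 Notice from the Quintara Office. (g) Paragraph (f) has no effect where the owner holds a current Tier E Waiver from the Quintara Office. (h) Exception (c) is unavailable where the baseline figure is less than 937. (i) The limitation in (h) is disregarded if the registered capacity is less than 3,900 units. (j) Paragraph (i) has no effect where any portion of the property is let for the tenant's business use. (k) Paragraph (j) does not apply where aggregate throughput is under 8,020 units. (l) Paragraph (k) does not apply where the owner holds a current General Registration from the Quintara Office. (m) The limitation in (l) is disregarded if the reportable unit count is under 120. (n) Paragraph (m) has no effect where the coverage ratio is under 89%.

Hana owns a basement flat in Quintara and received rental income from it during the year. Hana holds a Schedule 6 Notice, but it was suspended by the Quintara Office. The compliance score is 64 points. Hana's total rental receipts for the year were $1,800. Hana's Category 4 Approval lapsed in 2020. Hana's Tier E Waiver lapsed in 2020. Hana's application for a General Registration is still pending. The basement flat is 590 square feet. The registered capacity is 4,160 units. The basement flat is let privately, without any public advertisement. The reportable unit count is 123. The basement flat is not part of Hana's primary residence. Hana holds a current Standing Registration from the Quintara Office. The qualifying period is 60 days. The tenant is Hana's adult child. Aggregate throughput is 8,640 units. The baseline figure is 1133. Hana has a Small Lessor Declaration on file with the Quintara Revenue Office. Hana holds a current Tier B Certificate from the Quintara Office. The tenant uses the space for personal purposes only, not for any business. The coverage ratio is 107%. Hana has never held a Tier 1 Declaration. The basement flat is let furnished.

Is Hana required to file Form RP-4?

No — exception (c) applies; Hana is not required to file Form RP-4.

Exception (a) does not apply: the basement flat is not part of the primary residence.
Exception (b) requires that the owner holds a current Tier 1 Declaration from the Quintara Office; but no current Tier 1 Declaration is held, so (b) is unavailable.
All of (c)'s requirements are met (a current Tier B Certificate is held; the property is let furnished). Under paragraphs (h)–(n): (h), which would limit (c), is not engaged: the baseline figure is 1,133, not less than 937. (c) remains available.
Exception (d) does not apply: there is no Category 4 Approval in force.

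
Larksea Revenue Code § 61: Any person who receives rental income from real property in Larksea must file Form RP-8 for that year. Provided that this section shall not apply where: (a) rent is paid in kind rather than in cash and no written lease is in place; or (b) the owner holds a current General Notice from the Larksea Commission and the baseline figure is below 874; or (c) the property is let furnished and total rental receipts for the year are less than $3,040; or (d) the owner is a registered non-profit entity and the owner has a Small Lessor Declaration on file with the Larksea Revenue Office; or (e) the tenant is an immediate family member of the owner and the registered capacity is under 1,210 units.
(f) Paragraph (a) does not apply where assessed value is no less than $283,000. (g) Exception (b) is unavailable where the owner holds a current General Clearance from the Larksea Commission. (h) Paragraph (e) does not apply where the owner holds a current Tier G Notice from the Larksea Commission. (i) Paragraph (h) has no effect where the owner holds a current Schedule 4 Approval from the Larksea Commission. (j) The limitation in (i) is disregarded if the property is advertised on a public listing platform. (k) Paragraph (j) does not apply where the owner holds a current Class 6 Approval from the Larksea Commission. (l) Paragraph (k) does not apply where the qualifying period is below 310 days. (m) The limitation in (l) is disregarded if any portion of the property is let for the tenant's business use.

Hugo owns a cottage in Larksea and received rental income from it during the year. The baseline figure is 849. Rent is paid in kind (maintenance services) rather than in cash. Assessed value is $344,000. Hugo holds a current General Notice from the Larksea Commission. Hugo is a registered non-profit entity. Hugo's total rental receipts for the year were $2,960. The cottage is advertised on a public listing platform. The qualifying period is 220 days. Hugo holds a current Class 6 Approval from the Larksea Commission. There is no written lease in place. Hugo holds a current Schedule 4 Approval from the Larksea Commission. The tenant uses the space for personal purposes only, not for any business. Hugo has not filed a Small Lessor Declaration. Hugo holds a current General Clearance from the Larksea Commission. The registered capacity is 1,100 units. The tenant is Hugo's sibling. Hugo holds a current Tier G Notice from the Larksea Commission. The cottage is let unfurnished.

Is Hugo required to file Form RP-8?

Yes — Hugo must file Form RP-8.

Exception (a) is satisfied on its face — rent is paid in kind; there is no written lease. But: (f) applies — assessed value is $344,000, meeting the $283,000 threshold. Exception (a) does not apply.
Exception (b) is satisfied on its face — a current General Notice is held; the baseline figure is 849, below the 874 limit. But: (g) operates against (b): a current General Clearance is held. Exception (b) does not apply.
Exception (c) fails — the property is let unfurnished.
Exception (d) requires that the owner has a Small Lessor Declaration on file with the Larksea Revenue Office; but no Small Lessor Declaration is on file, so (d) is unavailable.
All of (e)'s requirements are met (the tenant is an immediate family member; the registered capacity is 1,100 units, under the 1,210 units limit). But applying paragraphs (h)–(m): (h) operates — a current Tier G Notice is held. (i) applies (a current Schedule 4 Approval is held), but is itself disapplied by (j): (j) operates against (i): the property is publicly advertised. (k) is triggered (a current Class 6 Approval is held), but is overridden by (l): (l) operates against (k): the qualifying period is 220 days, below the 310 days limit. (m), which would lift (l), does not operate here — the space is used for personal purposes only. So (e) is unavailable.
No exception applies. The general rule governs.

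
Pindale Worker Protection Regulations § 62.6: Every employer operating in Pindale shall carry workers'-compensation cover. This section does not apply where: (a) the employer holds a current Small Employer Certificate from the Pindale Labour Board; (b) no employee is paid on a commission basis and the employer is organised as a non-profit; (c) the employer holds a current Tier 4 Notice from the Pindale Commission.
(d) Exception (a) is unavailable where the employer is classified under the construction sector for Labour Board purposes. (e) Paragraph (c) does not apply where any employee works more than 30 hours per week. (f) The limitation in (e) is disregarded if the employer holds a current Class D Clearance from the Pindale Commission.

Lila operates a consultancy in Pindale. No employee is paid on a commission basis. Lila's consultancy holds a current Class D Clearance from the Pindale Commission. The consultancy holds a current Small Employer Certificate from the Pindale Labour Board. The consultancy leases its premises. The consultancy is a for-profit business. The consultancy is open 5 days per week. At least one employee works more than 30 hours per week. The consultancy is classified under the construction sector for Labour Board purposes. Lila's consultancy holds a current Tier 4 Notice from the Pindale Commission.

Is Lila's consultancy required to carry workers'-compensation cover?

No — exception (c) applies; Lila's consultancy is not required to carry workers'-compensation cover.

Exception (a): a current Small Employer Certificate is held — every condition holds. But: (d) operates against (a): the consultancy is classified under the construction sector. (a) is therefore removed.
Exception (b) does not apply: the employer is for-profit.
Exception (c)'s conditions are all satisfied: a current Tier 4 Notice is held. As to paragraphs (e)–(f): (e) would limit (c) — at least one employee exceeds 30 hours/week — but (f) sets (e) aside: (f) is triggered — a current Class D Clearance is held. (c) remains available.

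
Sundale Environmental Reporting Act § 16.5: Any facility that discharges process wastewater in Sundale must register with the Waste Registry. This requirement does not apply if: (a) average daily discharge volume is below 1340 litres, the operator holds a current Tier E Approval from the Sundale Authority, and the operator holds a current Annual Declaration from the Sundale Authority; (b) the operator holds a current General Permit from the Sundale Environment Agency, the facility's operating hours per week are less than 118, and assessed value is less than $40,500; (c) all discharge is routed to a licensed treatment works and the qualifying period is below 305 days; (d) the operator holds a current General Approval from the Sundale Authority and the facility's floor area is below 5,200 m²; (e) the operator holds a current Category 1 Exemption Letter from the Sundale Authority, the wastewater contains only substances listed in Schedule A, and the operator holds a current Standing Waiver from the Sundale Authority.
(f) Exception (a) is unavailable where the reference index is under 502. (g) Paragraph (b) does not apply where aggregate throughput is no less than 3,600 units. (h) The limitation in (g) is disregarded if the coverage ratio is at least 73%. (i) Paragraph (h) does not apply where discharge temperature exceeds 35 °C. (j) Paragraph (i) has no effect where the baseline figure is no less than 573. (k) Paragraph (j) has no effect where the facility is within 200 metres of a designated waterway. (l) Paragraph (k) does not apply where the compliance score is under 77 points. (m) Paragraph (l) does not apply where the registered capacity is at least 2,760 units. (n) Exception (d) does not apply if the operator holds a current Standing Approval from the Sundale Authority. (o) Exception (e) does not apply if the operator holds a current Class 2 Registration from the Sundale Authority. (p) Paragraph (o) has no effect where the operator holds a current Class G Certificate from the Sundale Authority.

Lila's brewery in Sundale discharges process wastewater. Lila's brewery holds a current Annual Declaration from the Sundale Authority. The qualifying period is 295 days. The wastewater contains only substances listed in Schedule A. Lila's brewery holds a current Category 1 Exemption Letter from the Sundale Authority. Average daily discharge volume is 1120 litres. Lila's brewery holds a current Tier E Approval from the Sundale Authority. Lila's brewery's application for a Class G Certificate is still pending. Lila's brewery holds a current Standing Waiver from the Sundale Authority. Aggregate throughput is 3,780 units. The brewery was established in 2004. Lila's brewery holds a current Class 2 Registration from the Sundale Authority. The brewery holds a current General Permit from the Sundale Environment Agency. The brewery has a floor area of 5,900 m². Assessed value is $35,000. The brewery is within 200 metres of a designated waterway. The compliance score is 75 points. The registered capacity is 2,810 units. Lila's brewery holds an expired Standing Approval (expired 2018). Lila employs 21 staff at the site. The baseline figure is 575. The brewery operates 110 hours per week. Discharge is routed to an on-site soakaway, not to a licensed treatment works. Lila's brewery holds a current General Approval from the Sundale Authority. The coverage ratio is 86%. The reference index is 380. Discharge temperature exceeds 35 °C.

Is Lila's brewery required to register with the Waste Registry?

Exception (a): average daily discharge volume is 1120 litres, below the 1340 litres limit; a current Tier E Approval is held; a current Annual Declaration is held — every condition holds. Turning to paragraph (f): (f) is triggered — the reference index is 380, under the 502 limit. (a) is therefore removed.
Exception (b): a current General Permit is held; the facility's operating hours per week are 110, less than the 118 limit; assessed value is $35,000, less than the $40,500 limit — every condition holds. However, paragraphs (g)–(m) must be considered: (g) operates against (b): aggregate throughput is 3,780 units, meeting the 3,600 units threshold. (h) is triggered (the coverage ratio is 86%, meeting the 73% threshold), but is itself disapplied by (i): (i) operates against (h): discharge temperature exceeds 35 °C. (j) would limit (i) — the baseline figure is 575, meeting the 573 threshold — but (k) sets (j) aside: (k) is engaged — the brewery is within 200 m of a designated waterway. (l) is triggered (the compliance score is 75 points, under the 77 points limit), but is overridden by (m): (m) operates — the registered capacity is 2,810 units, meeting the 2,760 units threshold. So (b) is unavailable.
Exception (c) requires that all discharge is routed to a licensed treatment works; but discharge is not routed to a licensed treatment works, so (c) is unavailable.
Exception (d) does not apply: the facility's floor area is 5,900 m², not below 5,200 m².
Exception (e): a current Category 1 Exemption Letter is held; the wastewater is Schedule-A-only; a current Standing Waiver is held — every condition holds. However, paragraphs (o)–(p) must be considered: (o) operates against (e): a current Class 2 Registration is held. (p), which would lift (o), is not triggered — no current Class G Certificate is held. Exception (e) does not apply.
None of the exceptions is available; § 16.5 applies in full.

Yes — Lila's brewery must register with the Waste Registry.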